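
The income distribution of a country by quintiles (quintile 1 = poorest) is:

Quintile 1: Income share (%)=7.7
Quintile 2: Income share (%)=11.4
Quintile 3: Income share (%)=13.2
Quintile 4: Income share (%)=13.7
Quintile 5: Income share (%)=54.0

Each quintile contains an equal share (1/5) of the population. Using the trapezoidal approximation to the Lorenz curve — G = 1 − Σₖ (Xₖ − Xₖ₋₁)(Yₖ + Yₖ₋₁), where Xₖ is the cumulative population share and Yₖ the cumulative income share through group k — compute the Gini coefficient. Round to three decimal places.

0.380

Cumulative income shares Yₖ: 0.0770, 0.1910, 0.3230, 0.4600, 1.0000
Σ (Xₖ−Xₖ₋₁)(Yₖ+Yₖ₋₁) = (1/5)(0.0770+0.0000) + (1/5)(0.1910+0.0770) + (1/5)(0.3230+0.1910) + (1/5)(0.4600+0.3230) + (1/5)(1.0000+0.4600)
  = 0.0154 + 0.0536 + 0.1028 + 0.1566 + 0.2920 = 0.6204
G = 1 − 0.6204 = 0.3796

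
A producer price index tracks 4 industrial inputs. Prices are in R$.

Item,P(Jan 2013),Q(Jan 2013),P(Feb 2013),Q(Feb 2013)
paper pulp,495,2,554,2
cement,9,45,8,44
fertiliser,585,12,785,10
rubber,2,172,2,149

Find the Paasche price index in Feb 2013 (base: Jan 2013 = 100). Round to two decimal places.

Paasche price index uses current-period quantities as weights.
ΣP(Feb 2013)·Q(Feb 2013) = 554×2 + 8×44 + 785×10 + 2×149 = 1108 + 352 + 7850 + 298 = 9608
ΣP(Jan 2013)·Q(Feb 2013) = 495×2 + 9×44 + 585×10 + 2×149 = 990 + 396 + 5850 + 298 = 7534
Index = 9608 / 7534 × 100 = 127.5285

127.53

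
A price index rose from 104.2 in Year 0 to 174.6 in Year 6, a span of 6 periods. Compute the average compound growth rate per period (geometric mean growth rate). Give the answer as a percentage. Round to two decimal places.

8.98%

Growth factor = (174.6/104.2)^(1/6) = (1.675624)^(1/6) = 1.089840
Growth rate = 1.089840 − 1 = 0.089840 = 8.9840%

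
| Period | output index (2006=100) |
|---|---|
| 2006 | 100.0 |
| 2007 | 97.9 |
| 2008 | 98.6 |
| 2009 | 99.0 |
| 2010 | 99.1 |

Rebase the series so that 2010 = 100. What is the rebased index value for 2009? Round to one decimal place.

99.9

Rebased(2009) = 99.0 / 99.1 × 100 = 99.8991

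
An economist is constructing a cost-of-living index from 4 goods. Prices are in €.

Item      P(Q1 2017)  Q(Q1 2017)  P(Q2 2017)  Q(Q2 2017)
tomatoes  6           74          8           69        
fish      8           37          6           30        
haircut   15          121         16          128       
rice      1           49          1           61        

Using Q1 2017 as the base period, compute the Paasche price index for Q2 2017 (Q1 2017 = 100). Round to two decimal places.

Paasche price index uses current-period quantities as weights.
ΣP(Q2 2017)·Q(Q2 2017) = 8×69 + 6×30 + 16×128 + 1×61 = 552 + 180 + 2048 + 61 = 2841
ΣP(Q1 2017)·Q(Q2 2017) = 6×69 + 8×30 + 15×128 + 1×61 = 414 + 240 + 1920 + 61 = 2635
Index = 2841 / 2635 × 100 = 107.8178

107.82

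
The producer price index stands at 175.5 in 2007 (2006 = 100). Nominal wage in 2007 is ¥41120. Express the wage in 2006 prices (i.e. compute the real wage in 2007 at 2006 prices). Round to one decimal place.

23430.2

Real = Nominal ÷ (Index/100) = 41120 ÷ (175.5/100)
     = 41120 ÷ 1.755 = 23430.1994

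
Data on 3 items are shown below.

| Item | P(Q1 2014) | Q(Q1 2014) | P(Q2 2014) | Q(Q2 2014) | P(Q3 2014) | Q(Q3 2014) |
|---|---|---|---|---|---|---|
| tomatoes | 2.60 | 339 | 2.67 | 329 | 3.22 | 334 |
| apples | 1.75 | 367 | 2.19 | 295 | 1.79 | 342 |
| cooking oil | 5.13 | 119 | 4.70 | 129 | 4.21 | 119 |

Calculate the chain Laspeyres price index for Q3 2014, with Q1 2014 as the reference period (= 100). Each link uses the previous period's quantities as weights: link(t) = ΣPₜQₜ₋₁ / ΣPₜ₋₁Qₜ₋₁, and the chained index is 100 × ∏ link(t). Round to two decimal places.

106.27

Link Q1 2014→Q2 2014:
ΣP(Q2 2014)Q(Q1 2014) = 2.67×339 + 2.19×367 + 4.70×119 = 905.13 + 803.73 + 559.3 = 2268.16
ΣP(Q1 2014)Q(Q1 2014) = 2.60×339 + 1.75×367 + 5.13×119 = 881.4 + 642.25 + 610.47 = 2134.12
link = 2268.16/2134.12 = 1.062808
Link Q2 2014→Q3 2014:
ΣP(Q3 2014)Q(Q2 2014) = 3.22×329 + 1.79×295 + 4.21×129 = 1059.38 + 528.05 + 543.09 = 2130.52
ΣP(Q2 2014)Q(Q2 2014) = 2.67×329 + 2.19×295 + 4.70×129 = 878.43 + 646.05 + 606.3 = 2130.78
link = 2130.52/2130.78 = 0.999878
Chained index = 100 × 1.062808 × 0.999878 = 106.2678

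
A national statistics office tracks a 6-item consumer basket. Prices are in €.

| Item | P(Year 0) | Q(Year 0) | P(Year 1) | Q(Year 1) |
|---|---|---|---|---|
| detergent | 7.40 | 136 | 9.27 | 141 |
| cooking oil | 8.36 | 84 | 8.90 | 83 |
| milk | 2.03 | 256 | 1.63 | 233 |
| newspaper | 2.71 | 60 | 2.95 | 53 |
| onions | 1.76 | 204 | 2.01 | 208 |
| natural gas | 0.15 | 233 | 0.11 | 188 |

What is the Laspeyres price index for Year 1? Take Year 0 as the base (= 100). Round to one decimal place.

Laspeyres price index uses base-period quantities as weights.
ΣP(Year 1)·Q(Year 0) = 9.27×136 + 8.90×84 + 1.63×256 + 2.95×60 + 2.01×204 + 0.11×233 = 1260.72 + 747.6 + 417.28 + 177 + 410.04 + 25.63 = 3038.27
ΣP(Year 0)·Q(Year 0) = 7.40×136 + 8.36×84 + 2.03×256 + 2.71×60 + 1.76×204 + 0.15×233 = 1006.4 + 702.24 + 519.68 + 162.6 + 359.04 + 34.95 = 2784.91
Index = 3038.27 / 2784.91 × 100 = 109.0976

109.1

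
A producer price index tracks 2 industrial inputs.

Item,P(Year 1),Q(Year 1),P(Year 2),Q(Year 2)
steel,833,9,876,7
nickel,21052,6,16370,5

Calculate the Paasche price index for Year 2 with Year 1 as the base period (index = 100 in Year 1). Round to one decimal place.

79.2

Paasche price index uses current-period quantities as weights.
ΣP(Year 2)·Q(Year 2) = 876×7 + 16370×5 = 6132 + 81850 = 87982
ΣP(Year 1)·Q(Year 2) = 833×7 + 21052×5 = 5831 + 105260 = 111091
Index = 87982 / 111091 × 100 = 79.1981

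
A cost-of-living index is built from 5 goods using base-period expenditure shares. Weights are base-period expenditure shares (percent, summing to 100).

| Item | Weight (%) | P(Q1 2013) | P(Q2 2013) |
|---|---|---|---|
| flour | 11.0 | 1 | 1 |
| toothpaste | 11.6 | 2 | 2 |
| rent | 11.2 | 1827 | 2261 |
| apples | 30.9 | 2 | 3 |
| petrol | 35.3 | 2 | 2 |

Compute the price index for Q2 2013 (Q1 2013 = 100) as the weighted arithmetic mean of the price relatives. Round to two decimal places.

118.11

flour: 11.0 × (1/1) = 11.0 × 1.000000 = 11.0000
toothpaste: 11.6 × (2/2) = 11.6 × 1.000000 = 11.6000
rent: 11.2 × (2261/1827) = 11.2 × 1.237548 = 13.8605
apples: 30.9 × (3/2) = 30.9 × 1.500000 = 46.3500
petrol: 35.3 × (2/2) = 35.3 × 1.000000 = 35.3000
Index = Σ wᵢ·(p₁ᵢ/p₀ᵢ) = 11.0000 + 11.6000 + 13.8605 + 46.3500 + 35.3000 = 118.1105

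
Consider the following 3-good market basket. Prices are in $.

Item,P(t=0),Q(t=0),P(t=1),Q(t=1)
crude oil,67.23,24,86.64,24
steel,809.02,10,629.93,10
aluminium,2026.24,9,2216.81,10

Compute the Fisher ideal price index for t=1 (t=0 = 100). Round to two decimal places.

101.67

Laspeyres component (base-period weights):
ΣP(t=1)Q(t=0) = 86.64×24 + 629.93×10 + 2216.81×9 = 2079.36 + 6299.3 + 19951.29 = 28329.95
ΣP(t=0)Q(t=0) = 67.23×24 + 809.02×10 + 2026.24×9 = 1613.52 + 8090.2 + 18236.16 = 27939.88
L = 28329.95 / 27939.88 × 100 = 101.3961
Paasche component (current-period weights):
ΣP(t=1)Q(t=1) = 86.64×24 + 629.93×10 + 2216.81×10 = 2079.36 + 6299.3 + 22168.1 = 30546.76
ΣP(t=0)Q(t=1) = 67.23×24 + 809.02×10 + 2026.24×10 = 1613.52 + 8090.2 + 20262.4 = 29966.12
P = 30546.76 / 29966.12 × 100 = 101.9377
Fisher = √(L × P) = √(101.3961 × 101.9377) = 101.6665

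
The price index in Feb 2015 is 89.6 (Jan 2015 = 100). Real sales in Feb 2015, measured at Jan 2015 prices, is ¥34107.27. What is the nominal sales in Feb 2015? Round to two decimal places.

30560.11

Nominal = Real × (Index/100) = 34107.27 × (89.6/100)
        = 34107.27 × 0.896 = 30560.1139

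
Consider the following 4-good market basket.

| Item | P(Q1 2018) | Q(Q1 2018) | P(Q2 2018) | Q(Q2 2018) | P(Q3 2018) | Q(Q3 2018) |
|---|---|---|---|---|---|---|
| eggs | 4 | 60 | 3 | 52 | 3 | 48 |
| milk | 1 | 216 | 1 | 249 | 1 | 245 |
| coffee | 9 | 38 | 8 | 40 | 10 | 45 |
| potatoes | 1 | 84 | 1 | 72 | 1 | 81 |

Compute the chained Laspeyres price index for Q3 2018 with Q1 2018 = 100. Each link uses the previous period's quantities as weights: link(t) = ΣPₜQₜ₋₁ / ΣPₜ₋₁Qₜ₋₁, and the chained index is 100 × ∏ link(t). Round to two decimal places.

Link Q1 2018→Q2 2018:
ΣP(Q2 2018)Q(Q1 2018) = 3×60 + 1×216 + 8×38 + 1×84 = 180 + 216 + 304 + 84 = 784
ΣP(Q1 2018)Q(Q1 2018) = 4×60 + 1×216 + 9×38 + 1×84 = 240 + 216 + 342 + 84 = 882
link = 784/882 = 0.888889
Link Q2 2018→Q3 2018:
ΣP(Q3 2018)Q(Q2 2018) = 3×52 + 1×249 + 10×40 + 1×72 = 156 + 249 + 400 + 72 = 877
ΣP(Q2 2018)Q(Q2 2018) = 3×52 + 1×249 + 8×40 + 1×72 = 156 + 249 + 320 + 72 = 797
link = 877/797 = 1.100376
Chained index = 100 × 0.888889 × 1.100376 = 97.8112

97.81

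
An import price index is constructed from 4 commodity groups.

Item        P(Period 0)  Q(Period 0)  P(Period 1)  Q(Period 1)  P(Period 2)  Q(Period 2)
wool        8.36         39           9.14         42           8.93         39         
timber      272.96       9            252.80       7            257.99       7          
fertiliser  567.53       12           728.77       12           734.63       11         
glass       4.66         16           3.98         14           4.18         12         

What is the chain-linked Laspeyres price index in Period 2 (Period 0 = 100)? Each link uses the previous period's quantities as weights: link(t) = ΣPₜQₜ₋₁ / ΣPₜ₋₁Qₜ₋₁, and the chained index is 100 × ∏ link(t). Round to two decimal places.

Link Period 0→Period 1:
ΣP(Period 1)Q(Period 0) = 9.14×39 + 252.80×9 + 728.77×12 + 3.98×16 = 356.46 + 2275.2 + 8745.24 + 63.68 = 11440.58
ΣP(Period 0)Q(Period 0) = 8.36×39 + 272.96×9 + 567.53×12 + 4.66×16 = 326.04 + 2456.64 + 6810.36 + 74.56 = 9667.6
link = 11440.58/9667.6 = 1.183394
Link Period 1→Period 2:
ΣP(Period 2)Q(Period 1) = 8.93×42 + 257.99×7 + 734.63×12 + 4.18×14 = 375.06 + 1805.93 + 8815.56 + 58.52 = 11055.07
ΣP(Period 1)Q(Period 1) = 9.14×42 + 252.80×7 + 728.77×12 + 3.98×14 = 383.88 + 1769.6 + 8745.24 + 55.72 = 10954.44
link = 11055.07/10954.44 = 1.009186
Chained index = 100 × 1.183394 × 1.009186 = 119.4265

119.43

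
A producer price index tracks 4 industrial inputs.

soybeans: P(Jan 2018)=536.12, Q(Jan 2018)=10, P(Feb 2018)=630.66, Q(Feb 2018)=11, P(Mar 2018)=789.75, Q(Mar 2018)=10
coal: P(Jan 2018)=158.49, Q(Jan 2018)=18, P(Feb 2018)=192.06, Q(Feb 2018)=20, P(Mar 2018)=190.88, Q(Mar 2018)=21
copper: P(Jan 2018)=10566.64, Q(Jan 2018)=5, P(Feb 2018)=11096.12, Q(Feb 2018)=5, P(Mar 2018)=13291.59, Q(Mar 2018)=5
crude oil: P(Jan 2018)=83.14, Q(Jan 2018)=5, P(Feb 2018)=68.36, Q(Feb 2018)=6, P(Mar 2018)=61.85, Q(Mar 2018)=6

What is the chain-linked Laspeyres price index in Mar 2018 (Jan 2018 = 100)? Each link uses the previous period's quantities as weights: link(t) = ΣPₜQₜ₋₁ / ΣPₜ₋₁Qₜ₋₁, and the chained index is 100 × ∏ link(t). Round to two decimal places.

126.98

Link Jan 2018→Feb 2018:
ΣP(Feb 2018)Q(Jan 2018) = 630.66×10 + 192.06×18 + 11096.12×5 + 68.36×5 = 6306.6 + 3457.08 + 55480.6 + 341.8 = 65586.08
ΣP(Jan 2018)Q(Jan 2018) = 536.12×10 + 158.49×18 + 10566.64×5 + 83.14×5 = 5361.2 + 2852.82 + 52833.2 + 415.7 = 61462.92
link = 65586.08/61462.92 = 1.067084
Link Feb 2018→Mar 2018:
ΣP(Mar 2018)Q(Feb 2018) = 789.75×11 + 190.88×20 + 13291.59×5 + 61.85×6 = 8687.25 + 3817.6 + 66457.95 + 371.1 = 79333.9
ΣP(Feb 2018)Q(Feb 2018) = 630.66×11 + 192.06×20 + 11096.12×5 + 68.36×6 = 6937.26 + 3841.2 + 55480.6 + 410.16 = 66669.22
link = 79333.9/66669.22 = 1.189963
Chained index = 100 × 1.067084 × 1.189963 = 126.9790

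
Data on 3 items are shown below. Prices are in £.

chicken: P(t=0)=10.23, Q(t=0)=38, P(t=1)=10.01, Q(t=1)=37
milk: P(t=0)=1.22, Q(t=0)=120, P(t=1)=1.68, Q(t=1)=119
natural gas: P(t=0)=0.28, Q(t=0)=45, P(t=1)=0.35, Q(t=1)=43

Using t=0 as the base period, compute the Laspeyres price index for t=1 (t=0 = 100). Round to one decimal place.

Laspeyres price index uses base-period quantities as weights.
ΣP(t=1)·Q(t=0) = 10.01×38 + 1.68×120 + 0.35×45 = 380.38 + 201.6 + 15.75 = 597.73
ΣP(t=0)·Q(t=0) = 10.23×38 + 1.22×120 + 0.28×45 = 388.74 + 146.4 + 12.6 = 547.74
Index = 597.73 / 547.74 × 100 = 109.1266

109.1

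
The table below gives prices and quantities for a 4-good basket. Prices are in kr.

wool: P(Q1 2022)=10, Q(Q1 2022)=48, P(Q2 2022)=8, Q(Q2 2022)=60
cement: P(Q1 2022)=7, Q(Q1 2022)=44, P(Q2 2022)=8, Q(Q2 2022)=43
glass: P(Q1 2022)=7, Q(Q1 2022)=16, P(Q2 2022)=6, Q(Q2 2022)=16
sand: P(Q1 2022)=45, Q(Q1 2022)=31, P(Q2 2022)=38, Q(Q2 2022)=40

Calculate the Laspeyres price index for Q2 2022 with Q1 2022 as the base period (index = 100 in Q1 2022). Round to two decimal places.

87.58

Laspeyres price index uses base-period quantities as weights.
ΣP(Q2 2022)·Q(Q1 2022) = 8×48 + 8×44 + 6×16 + 38×31 = 384 + 352 + 96 + 1178 = 2010
ΣP(Q1 2022)·Q(Q1 2022) = 10×48 + 7×44 + 7×16 + 45×31 = 480 + 308 + 112 + 1395 = 2295
Index = 2010 / 2295 × 100 = 87.5817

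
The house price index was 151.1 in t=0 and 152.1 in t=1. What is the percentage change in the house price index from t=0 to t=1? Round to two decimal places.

Change = (152.1 − 151.1) / 151.1 × 100
       = 1.0 / 151.1 × 100 = 0.6618%

0.66%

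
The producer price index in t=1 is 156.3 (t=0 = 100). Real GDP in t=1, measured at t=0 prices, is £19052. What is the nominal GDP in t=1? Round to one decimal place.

29778.3

Nominal = Real × (Index/100) = 19052 × (156.3/100)
        = 19052 × 1.563 = 29778.2760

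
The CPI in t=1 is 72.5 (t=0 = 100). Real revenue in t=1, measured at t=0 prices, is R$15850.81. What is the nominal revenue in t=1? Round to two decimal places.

11491.84

Nominal = Real × (Index/100) = 15850.81 × (72.5/100)
        = 15850.81 × 0.725 = 11491.8372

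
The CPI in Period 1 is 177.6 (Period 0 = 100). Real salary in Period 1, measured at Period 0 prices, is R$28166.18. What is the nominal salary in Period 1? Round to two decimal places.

Nominal = Real × (Index/100) = 28166.18 × (177.6/100)
        = 28166.18 × 1.776 = 50023.1357

50023.14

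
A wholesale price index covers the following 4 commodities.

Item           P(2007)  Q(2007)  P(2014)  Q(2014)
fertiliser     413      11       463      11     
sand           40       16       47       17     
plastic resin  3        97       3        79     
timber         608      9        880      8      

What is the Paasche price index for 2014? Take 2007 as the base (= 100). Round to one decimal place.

Paasche price index uses current-period quantities as weights.
ΣP(2014)·Q(2014) = 463×11 + 47×17 + 3×79 + 880×8 = 5093 + 799 + 237 + 7040 = 13169
ΣP(2007)·Q(2014) = 413×11 + 40×17 + 3×79 + 608×8 = 4543 + 680 + 237 + 4864 = 10324
Index = 13169 / 10324 × 100 = 127.5571

127.6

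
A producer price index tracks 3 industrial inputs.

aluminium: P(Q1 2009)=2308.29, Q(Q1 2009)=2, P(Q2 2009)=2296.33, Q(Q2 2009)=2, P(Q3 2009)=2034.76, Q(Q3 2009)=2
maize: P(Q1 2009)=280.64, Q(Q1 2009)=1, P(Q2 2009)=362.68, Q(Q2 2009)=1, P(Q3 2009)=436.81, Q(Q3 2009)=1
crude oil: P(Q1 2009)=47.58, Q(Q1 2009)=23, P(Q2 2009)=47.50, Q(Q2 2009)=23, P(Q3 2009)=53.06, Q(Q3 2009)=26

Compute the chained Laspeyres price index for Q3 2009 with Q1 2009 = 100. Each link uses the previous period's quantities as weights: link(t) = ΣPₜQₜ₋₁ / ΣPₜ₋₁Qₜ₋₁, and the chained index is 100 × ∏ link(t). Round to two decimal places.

Link Q1 2009→Q2 2009:
ΣP(Q2 2009)Q(Q1 2009) = 2296.33×2 + 362.68×1 + 47.50×23 = 4592.66 + 362.68 + 1092.5 = 6047.84
ΣP(Q1 2009)Q(Q1 2009) = 2308.29×2 + 280.64×1 + 47.58×23 = 4616.58 + 280.64 + 1094.34 = 5991.56
link = 6047.84/5991.56 = 1.009393
Link Q2 2009→Q3 2009:
ΣP(Q3 2009)Q(Q2 2009) = 2034.76×2 + 436.81×1 + 53.06×23 = 4069.52 + 436.81 + 1220.38 = 5726.71
ΣP(Q2 2009)Q(Q2 2009) = 2296.33×2 + 362.68×1 + 47.50×23 = 4592.66 + 362.68 + 1092.5 = 6047.84
link = 5726.71/6047.84 = 0.946902
Chained index = 100 × 1.009393 × 0.946902 = 95.5796

95.58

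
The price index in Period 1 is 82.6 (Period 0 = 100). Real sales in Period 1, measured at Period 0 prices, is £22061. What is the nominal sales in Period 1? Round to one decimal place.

Nominal = Real × (Index/100) = 22061 × (82.6/100)
        = 22061 × 0.826 = 18222.3860

18222.4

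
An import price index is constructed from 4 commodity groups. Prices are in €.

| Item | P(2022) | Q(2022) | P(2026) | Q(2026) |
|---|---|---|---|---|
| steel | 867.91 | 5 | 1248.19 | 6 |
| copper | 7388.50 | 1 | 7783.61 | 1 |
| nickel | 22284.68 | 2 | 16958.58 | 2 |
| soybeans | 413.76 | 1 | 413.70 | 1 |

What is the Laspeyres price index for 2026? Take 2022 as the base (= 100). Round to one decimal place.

Laspeyres price index uses base-period quantities as weights.
ΣP(2026)·Q(2022) = 1248.19×5 + 7783.61×1 + 16958.58×2 + 413.70×1 = 6240.95 + 7783.61 + 33917.16 + 413.7 = 48355.42
ΣP(2022)·Q(2022) = 867.91×5 + 7388.50×1 + 22284.68×2 + 413.76×1 = 4339.55 + 7388.5 + 44569.36 + 413.76 = 56711.17
Index = 48355.42 / 56711.17 × 100 = 85.2661

85.3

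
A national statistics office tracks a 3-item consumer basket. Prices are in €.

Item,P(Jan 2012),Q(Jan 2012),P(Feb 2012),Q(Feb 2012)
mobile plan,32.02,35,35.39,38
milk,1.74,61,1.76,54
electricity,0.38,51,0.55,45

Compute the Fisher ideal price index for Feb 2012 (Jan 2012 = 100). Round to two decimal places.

110.28

Laspeyres component (base-period weights):
ΣP(Feb 2012)Q(Jan 2012) = 35.39×35 + 1.76×61 + 0.55×51 = 1238.65 + 107.36 + 28.05 = 1374.06
ΣP(Jan 2012)Q(Jan 2012) = 32.02×35 + 1.74×61 + 0.38×51 = 1120.7 + 106.14 + 19.38 = 1246.22
L = 1374.06 / 1246.22 × 100 = 110.2582
Paasche component (current-period weights):
ΣP(Feb 2012)Q(Feb 2012) = 35.39×38 + 1.76×54 + 0.55×45 = 1344.82 + 95.04 + 24.75 = 1464.61
ΣP(Jan 2012)Q(Feb 2012) = 32.02×38 + 1.74×54 + 0.38×45 = 1216.76 + 93.96 + 17.1 = 1327.82
P = 1464.61 / 1327.82 × 100 = 110.3018
Fisher = √(L × P) = √(110.2582 × 110.3018) = 110.2800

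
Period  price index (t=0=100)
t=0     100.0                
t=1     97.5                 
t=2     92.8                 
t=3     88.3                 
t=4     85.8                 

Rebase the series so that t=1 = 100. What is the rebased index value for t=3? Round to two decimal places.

Rebased(t=3) = 88.3 / 97.5 × 100 = 90.5641

90.56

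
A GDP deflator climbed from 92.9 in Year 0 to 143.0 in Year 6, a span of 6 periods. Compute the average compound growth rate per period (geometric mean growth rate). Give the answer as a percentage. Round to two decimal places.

7.45%

Growth factor = (143.0/92.9)^(1/6) = (1.539290)^(1/6) = 1.074534
Growth rate = 1.074534 − 1 = 0.074534 = 7.4534%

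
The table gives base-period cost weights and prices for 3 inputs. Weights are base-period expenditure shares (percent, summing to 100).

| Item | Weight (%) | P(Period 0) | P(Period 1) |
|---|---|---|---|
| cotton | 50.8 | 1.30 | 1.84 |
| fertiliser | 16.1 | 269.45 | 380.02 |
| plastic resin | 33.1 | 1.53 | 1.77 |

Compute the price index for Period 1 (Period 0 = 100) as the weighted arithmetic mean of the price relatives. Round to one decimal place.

132.9

cotton: 50.8 × (1.84/1.30) = 50.8 × 1.415385 = 71.9015
fertiliser: 16.1 × (380.02/269.45) = 16.1 × 1.410354 = 22.7067
plastic resin: 33.1 × (1.77/1.53) = 33.1 × 1.156863 = 38.2922
Index = Σ wᵢ·(p₁ᵢ/p₀ᵢ) = 71.9015 + 22.7067 + 38.2922 = 132.9004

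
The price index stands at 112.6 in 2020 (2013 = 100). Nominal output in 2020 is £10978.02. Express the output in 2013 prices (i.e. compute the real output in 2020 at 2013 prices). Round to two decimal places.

Real = Nominal ÷ (Index/100) = 10978.02 ÷ (112.6/100)
     = 10978.02 ÷ 1.126 = 9749.5737

9749.57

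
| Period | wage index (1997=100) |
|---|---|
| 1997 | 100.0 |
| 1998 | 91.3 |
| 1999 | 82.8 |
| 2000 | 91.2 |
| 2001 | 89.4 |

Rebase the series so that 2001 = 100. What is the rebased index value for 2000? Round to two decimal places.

Rebased(2000) = 91.2 / 89.4 × 100 = 102.0134

102.01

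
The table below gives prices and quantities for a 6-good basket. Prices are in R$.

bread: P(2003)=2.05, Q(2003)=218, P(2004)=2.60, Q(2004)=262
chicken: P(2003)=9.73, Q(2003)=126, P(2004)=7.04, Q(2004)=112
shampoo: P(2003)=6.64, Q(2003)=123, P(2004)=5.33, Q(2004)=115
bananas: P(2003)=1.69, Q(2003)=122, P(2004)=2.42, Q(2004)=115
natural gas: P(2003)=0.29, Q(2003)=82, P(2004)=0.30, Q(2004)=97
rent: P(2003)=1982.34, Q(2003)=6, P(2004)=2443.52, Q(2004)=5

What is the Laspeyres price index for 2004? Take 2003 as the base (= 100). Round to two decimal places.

Laspeyres price index uses base-period quantities as weights.
ΣP(2004)·Q(2003) = 2.60×218 + 7.04×126 + 5.33×123 + 2.42×122 + 0.30×82 + 2443.52×6 = 566.8 + 887.04 + 655.59 + 295.24 + 24.6 + 14661.12 = 17090.39
ΣP(2003)·Q(2003) = 2.05×218 + 9.73×126 + 6.64×123 + 1.69×122 + 0.29×82 + 1982.34×6 = 446.9 + 1225.98 + 816.72 + 206.18 + 23.78 + 11894.04 = 14613.6
Index = 17090.39 / 14613.6 × 100 = 116.9485

116.95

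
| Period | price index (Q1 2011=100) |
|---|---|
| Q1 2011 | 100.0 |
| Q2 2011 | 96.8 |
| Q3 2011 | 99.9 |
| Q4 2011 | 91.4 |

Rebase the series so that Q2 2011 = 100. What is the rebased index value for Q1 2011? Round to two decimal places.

103.31

Rebased(Q1 2011) = 100.0 / 96.8 × 100 = 103.3058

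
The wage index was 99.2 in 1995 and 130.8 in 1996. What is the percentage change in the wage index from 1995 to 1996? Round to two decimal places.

31.85%

Change = (130.8 − 99.2) / 99.2 × 100
       = 31.6 / 99.2 × 100 = 31.8548%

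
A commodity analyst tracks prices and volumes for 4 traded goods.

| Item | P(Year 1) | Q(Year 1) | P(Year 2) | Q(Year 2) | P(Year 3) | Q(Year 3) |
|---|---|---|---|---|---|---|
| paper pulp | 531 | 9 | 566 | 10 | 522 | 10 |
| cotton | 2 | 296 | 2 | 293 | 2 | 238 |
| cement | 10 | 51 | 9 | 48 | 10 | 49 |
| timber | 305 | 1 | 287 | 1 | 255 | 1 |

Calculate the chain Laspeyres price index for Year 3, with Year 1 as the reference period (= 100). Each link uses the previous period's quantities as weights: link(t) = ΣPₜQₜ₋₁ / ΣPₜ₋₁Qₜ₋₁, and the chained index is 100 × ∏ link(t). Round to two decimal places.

97.65

Link Year 1→Year 2:
ΣP(Year 2)Q(Year 1) = 566×9 + 2×296 + 9×51 + 287×1 = 5094 + 592 + 459 + 287 = 6432
ΣP(Year 1)Q(Year 1) = 531×9 + 2×296 + 10×51 + 305×1 = 4779 + 592 + 510 + 305 = 6186
link = 6432/6186 = 1.039767
Link Year 2→Year 3:
ΣP(Year 3)Q(Year 2) = 522×10 + 2×293 + 10×48 + 255×1 = 5220 + 586 + 480 + 255 = 6541
ΣP(Year 2)Q(Year 2) = 566×10 + 2×293 + 9×48 + 287×1 = 5660 + 586 + 432 + 287 = 6965
link = 6541/6965 = 0.939124
Chained index = 100 × 1.039767 × 0.939124 = 97.6471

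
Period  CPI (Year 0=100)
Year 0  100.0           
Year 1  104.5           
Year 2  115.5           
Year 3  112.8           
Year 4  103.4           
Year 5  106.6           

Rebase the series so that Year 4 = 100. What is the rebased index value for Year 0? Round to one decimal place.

96.7

Rebased(Year 0) = 100.0 / 103.4 × 100 = 96.7118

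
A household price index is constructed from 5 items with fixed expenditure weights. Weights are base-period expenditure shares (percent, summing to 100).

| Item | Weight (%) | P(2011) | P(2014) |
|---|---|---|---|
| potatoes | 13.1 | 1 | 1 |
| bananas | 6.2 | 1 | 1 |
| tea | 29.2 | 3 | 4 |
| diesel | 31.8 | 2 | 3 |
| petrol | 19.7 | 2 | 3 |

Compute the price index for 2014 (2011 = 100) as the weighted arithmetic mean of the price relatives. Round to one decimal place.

potatoes: 13.1 × (1/1) = 13.1 × 1.000000 = 13.1000
bananas: 6.2 × (1/1) = 6.2 × 1.000000 = 6.2000
tea: 29.2 × (4/3) = 29.2 × 1.333333 = 38.9333
diesel: 31.8 × (3/2) = 31.8 × 1.500000 = 47.7000
petrol: 19.7 × (3/2) = 19.7 × 1.500000 = 29.5500
Index = Σ wᵢ·(p₁ᵢ/p₀ᵢ) = 13.1000 + 6.2000 + 38.9333 + 47.7000 + 29.5500 = 135.4833

135.5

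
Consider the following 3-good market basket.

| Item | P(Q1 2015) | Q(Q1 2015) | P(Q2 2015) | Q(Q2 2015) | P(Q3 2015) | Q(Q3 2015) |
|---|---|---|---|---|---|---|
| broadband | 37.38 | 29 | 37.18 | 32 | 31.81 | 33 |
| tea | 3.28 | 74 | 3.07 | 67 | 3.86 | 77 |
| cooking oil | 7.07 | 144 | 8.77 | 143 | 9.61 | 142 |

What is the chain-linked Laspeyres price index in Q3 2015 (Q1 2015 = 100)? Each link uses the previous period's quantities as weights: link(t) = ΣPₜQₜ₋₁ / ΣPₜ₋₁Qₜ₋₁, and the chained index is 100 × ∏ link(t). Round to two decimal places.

Link Q1 2015→Q2 2015:
ΣP(Q2 2015)Q(Q1 2015) = 37.18×29 + 3.07×74 + 8.77×144 = 1078.22 + 227.18 + 1262.88 = 2568.28
ΣP(Q1 2015)Q(Q1 2015) = 37.38×29 + 3.28×74 + 7.07×144 = 1084.02 + 242.72 + 1018.08 = 2344.82
link = 2568.28/2344.82 = 1.095299
Link Q2 2015→Q3 2015:
ΣP(Q3 2015)Q(Q2 2015) = 31.81×32 + 3.86×67 + 9.61×143 = 1017.92 + 258.62 + 1374.23 = 2650.77
ΣP(Q2 2015)Q(Q2 2015) = 37.18×32 + 3.07×67 + 8.77×143 = 1189.76 + 205.69 + 1254.11 = 2649.56
link = 2650.77/2649.56 = 1.000457
Chained index = 100 × 1.095299 × 1.000457 = 109.5800

109.58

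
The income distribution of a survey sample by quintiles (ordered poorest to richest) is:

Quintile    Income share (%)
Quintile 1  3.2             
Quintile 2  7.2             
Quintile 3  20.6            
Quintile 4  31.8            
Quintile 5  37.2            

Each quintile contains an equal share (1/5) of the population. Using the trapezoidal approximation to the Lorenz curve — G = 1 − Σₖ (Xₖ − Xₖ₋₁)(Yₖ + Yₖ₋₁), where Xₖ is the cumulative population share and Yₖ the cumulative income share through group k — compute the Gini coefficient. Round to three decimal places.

Cumulative income shares Yₖ: 0.0320, 0.1040, 0.3100, 0.6280, 1.0000
Σ (Xₖ−Xₖ₋₁)(Yₖ+Yₖ₋₁) = (1/5)(0.0320+0.0000) + (1/5)(0.1040+0.0320) + (1/5)(0.3100+0.1040) + (1/5)(0.6280+0.3100) + (1/5)(1.0000+0.6280)
  = 0.0064 + 0.0272 + 0.0828 + 0.1876 + 0.3256 = 0.6296
G = 1 − 0.6296 = 0.3704

0.370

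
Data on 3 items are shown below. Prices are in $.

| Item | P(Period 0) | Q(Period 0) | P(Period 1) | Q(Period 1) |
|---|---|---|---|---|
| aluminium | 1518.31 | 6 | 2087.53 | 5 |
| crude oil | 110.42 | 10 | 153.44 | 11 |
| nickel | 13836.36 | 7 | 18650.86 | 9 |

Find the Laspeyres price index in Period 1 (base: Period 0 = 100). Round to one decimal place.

Laspeyres price index uses base-period quantities as weights.
ΣP(Period 1)·Q(Period 0) = 2087.53×6 + 153.44×10 + 18650.86×7 = 12525.18 + 1534.4 + 130556.02 = 144615.6
ΣP(Period 0)·Q(Period 0) = 1518.31×6 + 110.42×10 + 13836.36×7 = 9109.86 + 1104.2 + 96854.52 = 107068.58
Index = 144615.6 / 107068.58 × 100 = 135.0682

135.1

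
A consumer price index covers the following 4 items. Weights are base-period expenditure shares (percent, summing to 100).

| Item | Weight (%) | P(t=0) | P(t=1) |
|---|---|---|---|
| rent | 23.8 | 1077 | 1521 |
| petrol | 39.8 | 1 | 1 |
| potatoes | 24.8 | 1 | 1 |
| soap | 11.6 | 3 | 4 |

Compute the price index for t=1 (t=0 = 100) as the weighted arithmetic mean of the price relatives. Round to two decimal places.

113.68

rent: 23.8 × (1521/1077) = 23.8 × 1.412256 = 33.6117
petrol: 39.8 × (1/1) = 39.8 × 1.000000 = 39.8000
potatoes: 24.8 × (1/1) = 24.8 × 1.000000 = 24.8000
soap: 11.6 × (4/3) = 11.6 × 1.333333 = 15.4667
Index = Σ wᵢ·(p₁ᵢ/p₀ᵢ) = 33.6117 + 39.8000 + 24.8000 + 15.4667 = 113.6784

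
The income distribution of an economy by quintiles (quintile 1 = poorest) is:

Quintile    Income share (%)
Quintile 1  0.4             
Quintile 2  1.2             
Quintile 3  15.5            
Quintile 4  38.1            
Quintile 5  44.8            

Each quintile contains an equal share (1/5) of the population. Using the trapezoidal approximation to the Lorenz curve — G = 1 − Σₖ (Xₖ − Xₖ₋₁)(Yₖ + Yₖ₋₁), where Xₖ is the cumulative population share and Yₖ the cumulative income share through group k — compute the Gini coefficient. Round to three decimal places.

0.503

Cumulative income shares Yₖ: 0.0040, 0.0160, 0.1710, 0.5520, 1.0000
Σ (Xₖ−Xₖ₋₁)(Yₖ+Yₖ₋₁) = (1/5)(0.0040+0.0000) + (1/5)(0.0160+0.0040) + (1/5)(0.1710+0.0160) + (1/5)(0.5520+0.1710) + (1/5)(1.0000+0.5520)
  = 0.0008 + 0.0040 + 0.0374 + 0.1446 + 0.3104 = 0.4972
G = 1 − 0.4972 = 0.5028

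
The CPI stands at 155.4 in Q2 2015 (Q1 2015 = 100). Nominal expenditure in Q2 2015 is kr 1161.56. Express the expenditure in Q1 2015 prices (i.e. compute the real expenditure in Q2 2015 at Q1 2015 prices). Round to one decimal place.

Real = Nominal ÷ (Index/100) = 1161.56 ÷ (155.4/100)
     = 1161.56 ÷ 1.554 = 747.4646

747.5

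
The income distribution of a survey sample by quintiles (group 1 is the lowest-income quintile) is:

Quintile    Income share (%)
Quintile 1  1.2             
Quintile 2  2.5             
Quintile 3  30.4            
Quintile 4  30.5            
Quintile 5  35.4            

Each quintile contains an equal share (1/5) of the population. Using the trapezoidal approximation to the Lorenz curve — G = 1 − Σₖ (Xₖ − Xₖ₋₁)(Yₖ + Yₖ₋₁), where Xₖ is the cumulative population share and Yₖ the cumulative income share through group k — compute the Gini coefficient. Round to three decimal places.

Cumulative income shares Yₖ: 0.0120, 0.0370, 0.3410, 0.6460, 1.0000
Σ (Xₖ−Xₖ₋₁)(Yₖ+Yₖ₋₁) = (1/5)(0.0120+0.0000) + (1/5)(0.0370+0.0120) + (1/5)(0.3410+0.0370) + (1/5)(0.6460+0.3410) + (1/5)(1.0000+0.6460)
  = 0.0024 + 0.0098 + 0.0756 + 0.1974 + 0.3292 = 0.6144
G = 1 − 0.6144 = 0.3856

0.386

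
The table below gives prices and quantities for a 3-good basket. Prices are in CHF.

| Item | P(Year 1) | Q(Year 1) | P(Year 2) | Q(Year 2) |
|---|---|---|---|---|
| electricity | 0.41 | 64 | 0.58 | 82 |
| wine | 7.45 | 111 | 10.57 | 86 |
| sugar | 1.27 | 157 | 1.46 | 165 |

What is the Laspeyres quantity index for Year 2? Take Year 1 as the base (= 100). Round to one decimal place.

Laspeyres quantity index uses base-period prices as weights.
ΣP(Year 1)·Q(Year 2) = 0.41×82 + 7.45×86 + 1.27×165 = 33.62 + 640.7 + 209.55 = 883.87
ΣP(Year 1)·Q(Year 1) = 0.41×64 + 7.45×111 + 1.27×157 = 26.24 + 826.95 + 199.39 = 1052.58
Index = 883.87 / 1052.58 × 100 = 83.9718

84.0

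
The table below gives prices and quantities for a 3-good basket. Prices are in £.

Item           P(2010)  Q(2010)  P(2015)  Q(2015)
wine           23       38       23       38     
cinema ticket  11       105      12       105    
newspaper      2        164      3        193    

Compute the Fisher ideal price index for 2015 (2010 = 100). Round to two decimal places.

Laspeyres component (base-period weights):
ΣP(2015)Q(2010) = 23×38 + 12×105 + 3×164 = 874 + 1260 + 492 = 2626
ΣP(2010)Q(2010) = 23×38 + 11×105 + 2×164 = 874 + 1155 + 328 = 2357
L = 2626 / 2357 × 100 = 111.4128
Paasche component (current-period weights):
ΣP(2015)Q(2015) = 23×38 + 12×105 + 3×193 = 874 + 1260 + 579 = 2713
ΣP(2010)Q(2015) = 23×38 + 11×105 + 2×193 = 874 + 1155 + 386 = 2415
P = 2713 / 2415 × 100 = 112.3395
Fisher = √(L × P) = √(111.4128 × 112.3395) = 111.8752

111.88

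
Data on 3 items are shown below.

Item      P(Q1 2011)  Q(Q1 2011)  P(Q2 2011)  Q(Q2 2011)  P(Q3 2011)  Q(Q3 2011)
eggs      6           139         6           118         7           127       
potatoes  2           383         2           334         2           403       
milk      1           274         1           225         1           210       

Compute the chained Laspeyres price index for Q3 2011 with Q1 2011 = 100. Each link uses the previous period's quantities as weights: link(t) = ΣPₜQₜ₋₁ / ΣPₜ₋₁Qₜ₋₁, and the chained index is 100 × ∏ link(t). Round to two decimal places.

107.37

Link Q1 2011→Q2 2011:
ΣP(Q2 2011)Q(Q1 2011) = 6×139 + 2×383 + 1×274 = 834 + 766 + 274 = 1874
ΣP(Q1 2011)Q(Q1 2011) = 6×139 + 2×383 + 1×274 = 834 + 766 + 274 = 1874
link = 1874/1874 = 1.000000
Link Q2 2011→Q3 2011:
ΣP(Q3 2011)Q(Q2 2011) = 7×118 + 2×334 + 1×225 = 826 + 668 + 225 = 1719
ΣP(Q2 2011)Q(Q2 2011) = 6×118 + 2×334 + 1×225 = 708 + 668 + 225 = 1601
link = 1719/1601 = 1.073704
Chained index = 100 × 1.000000 × 1.073704 = 107.3704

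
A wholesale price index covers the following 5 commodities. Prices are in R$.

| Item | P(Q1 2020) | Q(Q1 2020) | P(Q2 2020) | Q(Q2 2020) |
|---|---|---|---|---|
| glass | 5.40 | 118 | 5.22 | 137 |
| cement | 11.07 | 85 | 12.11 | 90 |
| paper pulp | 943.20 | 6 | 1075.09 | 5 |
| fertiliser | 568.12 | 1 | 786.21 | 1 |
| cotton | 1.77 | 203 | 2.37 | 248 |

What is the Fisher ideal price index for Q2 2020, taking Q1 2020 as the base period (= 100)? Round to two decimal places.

114.68

Laspeyres component (base-period weights):
ΣP(Q2 2020)Q(Q1 2020) = 5.22×118 + 12.11×85 + 1075.09×6 + 786.21×1 + 2.37×203 = 615.96 + 1029.35 + 6450.54 + 786.21 + 481.11 = 9363.17
ΣP(Q1 2020)Q(Q1 2020) = 5.40×118 + 11.07×85 + 943.20×6 + 568.12×1 + 1.77×203 = 637.2 + 940.95 + 5659.2 + 568.12 + 359.31 = 8164.78
L = 9363.17 / 8164.78 × 100 = 114.6776
Paasche component (current-period weights):
ΣP(Q2 2020)Q(Q2 2020) = 5.22×137 + 12.11×90 + 1075.09×5 + 786.21×1 + 2.37×248 = 715.14 + 1089.9 + 5375.45 + 786.21 + 587.76 = 8554.46
ΣP(Q1 2020)Q(Q2 2020) = 5.40×137 + 11.07×90 + 943.20×5 + 568.12×1 + 1.77×248 = 739.8 + 996.3 + 4716 + 568.12 + 438.96 = 7459.18
P = 8554.46 / 7459.18 × 100 = 114.6837
Fisher = √(L × P) = √(114.6776 × 114.6837) = 114.6806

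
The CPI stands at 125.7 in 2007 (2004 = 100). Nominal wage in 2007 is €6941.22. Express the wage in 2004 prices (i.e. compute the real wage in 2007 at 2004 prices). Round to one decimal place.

5522.1

Real = Nominal ÷ (Index/100) = 6941.22 ÷ (125.7/100)
     = 6941.22 ÷ 1.257 = 5522.0525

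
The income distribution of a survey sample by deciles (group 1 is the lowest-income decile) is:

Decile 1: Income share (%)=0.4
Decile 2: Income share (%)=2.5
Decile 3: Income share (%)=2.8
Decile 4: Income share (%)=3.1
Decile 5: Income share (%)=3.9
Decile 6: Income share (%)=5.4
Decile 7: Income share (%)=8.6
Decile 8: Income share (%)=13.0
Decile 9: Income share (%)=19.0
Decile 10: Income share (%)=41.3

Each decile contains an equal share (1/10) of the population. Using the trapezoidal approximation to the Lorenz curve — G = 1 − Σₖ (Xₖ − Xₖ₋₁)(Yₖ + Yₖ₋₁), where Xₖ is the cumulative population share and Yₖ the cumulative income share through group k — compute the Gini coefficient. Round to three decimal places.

0.553

Cumulative income shares Yₖ: 0.0040, 0.0290, 0.0570, 0.0880, 0.1270, 0.1810, 0.2670, 0.3970, 0.5870, 1.0000
Σ (Xₖ−Xₖ₋₁)(Yₖ+Yₖ₋₁) = (1/10)(0.0040+0.0000) + (1/10)(0.0290+0.0040) + (1/10)(0.0570+0.0290) + (1/10)(0.0880+0.0570) + (1/10)(0.1270+0.0880) + (1/10)(0.1810+0.1270) + (1/10)(0.2670+0.1810) + (1/10)(0.3970+0.2670) + (1/10)(0.5870+0.3970) + (1/10)(1.0000+0.5870)
  = 0.0004 + 0.0033 + 0.0086 + 0.0145 + 0.0215 + 0.0308 + 0.0448 + 0.0664 + 0.0984 + 0.1587 = 0.4474
G = 1 − 0.4474 = 0.5526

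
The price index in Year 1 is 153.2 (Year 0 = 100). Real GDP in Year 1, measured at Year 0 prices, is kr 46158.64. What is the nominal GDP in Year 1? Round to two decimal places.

Nominal = Real × (Index/100) = 46158.64 × (153.2/100)
        = 46158.64 × 1.532 = 70715.0365

70715.04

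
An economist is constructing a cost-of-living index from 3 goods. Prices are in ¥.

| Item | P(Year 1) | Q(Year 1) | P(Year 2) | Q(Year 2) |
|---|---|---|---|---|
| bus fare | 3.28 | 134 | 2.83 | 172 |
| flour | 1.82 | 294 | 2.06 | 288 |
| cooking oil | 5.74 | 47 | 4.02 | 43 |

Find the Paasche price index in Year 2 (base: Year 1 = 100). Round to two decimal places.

Paasche price index uses current-period quantities as weights.
ΣP(Year 2)·Q(Year 2) = 2.83×172 + 2.06×288 + 4.02×43 = 486.76 + 593.28 + 172.86 = 1252.9
ΣP(Year 1)·Q(Year 2) = 3.28×172 + 1.82×288 + 5.74×43 = 564.16 + 524.16 + 246.82 = 1335.14
Index = 1252.9 / 1335.14 × 100 = 93.8403

93.84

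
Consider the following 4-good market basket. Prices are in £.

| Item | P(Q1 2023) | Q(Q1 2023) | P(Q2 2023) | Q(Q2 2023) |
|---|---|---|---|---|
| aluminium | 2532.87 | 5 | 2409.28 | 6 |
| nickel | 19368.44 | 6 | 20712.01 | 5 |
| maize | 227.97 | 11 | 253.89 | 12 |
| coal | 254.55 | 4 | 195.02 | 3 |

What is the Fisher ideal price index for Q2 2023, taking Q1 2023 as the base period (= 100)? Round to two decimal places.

Laspeyres component (base-period weights):
ΣP(Q2 2023)Q(Q1 2023) = 2409.28×5 + 20712.01×6 + 253.89×11 + 195.02×4 = 12046.4 + 124272.06 + 2792.79 + 780.08 = 139891.33
ΣP(Q1 2023)Q(Q1 2023) = 2532.87×5 + 19368.44×6 + 227.97×11 + 254.55×4 = 12664.35 + 116210.64 + 2507.67 + 1018.2 = 132400.86
L = 139891.33 / 132400.86 × 100 = 105.6574
Paasche component (current-period weights):
ΣP(Q2 2023)Q(Q2 2023) = 2409.28×6 + 20712.01×5 + 253.89×12 + 195.02×3 = 14455.68 + 103560.05 + 3046.68 + 585.06 = 121647.47
ΣP(Q1 2023)Q(Q2 2023) = 2532.87×6 + 19368.44×5 + 227.97×12 + 254.55×3 = 15197.22 + 96842.2 + 2735.64 + 763.65 = 115538.71
P = 121647.47 / 115538.71 × 100 = 105.2872
Fisher = √(L × P) = √(105.6574 × 105.2872) = 105.4721

105.47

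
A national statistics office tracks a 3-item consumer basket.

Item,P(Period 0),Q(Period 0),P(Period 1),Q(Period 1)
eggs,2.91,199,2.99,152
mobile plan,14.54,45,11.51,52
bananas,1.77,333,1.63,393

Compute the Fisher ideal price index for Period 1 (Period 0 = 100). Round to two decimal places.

90.12

Laspeyres component (base-period weights):
ΣP(Period 1)Q(Period 0) = 2.99×199 + 11.51×45 + 1.63×333 = 595.01 + 517.95 + 542.79 = 1655.75
ΣP(Period 0)Q(Period 0) = 2.91×199 + 14.54×45 + 1.77×333 = 579.09 + 654.3 + 589.41 = 1822.8
L = 1655.75 / 1822.8 × 100 = 90.8355
Paasche component (current-period weights):
ΣP(Period 1)Q(Period 1) = 2.99×152 + 11.51×52 + 1.63×393 = 454.48 + 598.52 + 640.59 = 1693.59
ΣP(Period 0)Q(Period 1) = 2.91×152 + 14.54×52 + 1.77×393 = 442.32 + 756.08 + 695.61 = 1894.01
P = 1693.59 / 1894.01 × 100 = 89.4182
Fisher = √(L × P) = √(90.8355 × 89.4182) = 90.1241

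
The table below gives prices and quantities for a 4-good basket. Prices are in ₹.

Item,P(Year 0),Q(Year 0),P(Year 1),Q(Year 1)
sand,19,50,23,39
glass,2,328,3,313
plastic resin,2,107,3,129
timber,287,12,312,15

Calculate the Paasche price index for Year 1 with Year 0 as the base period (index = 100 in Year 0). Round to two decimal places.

Paasche price index uses current-period quantities as weights.
ΣP(Year 1)·Q(Year 1) = 23×39 + 3×313 + 3×129 + 312×15 = 897 + 939 + 387 + 4680 = 6903
ΣP(Year 0)·Q(Year 1) = 19×39 + 2×313 + 2×129 + 287×15 = 741 + 626 + 258 + 4305 = 5930
Index = 6903 / 5930 × 100 = 116.4081

116.41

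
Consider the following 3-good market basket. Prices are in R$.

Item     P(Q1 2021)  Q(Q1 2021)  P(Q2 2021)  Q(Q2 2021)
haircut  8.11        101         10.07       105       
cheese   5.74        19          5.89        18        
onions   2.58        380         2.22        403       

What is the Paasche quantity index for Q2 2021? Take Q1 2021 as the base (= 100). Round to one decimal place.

104.3

Paasche quantity index uses current-period prices as weights.
ΣP(Q2 2021)·Q(Q2 2021) = 10.07×105 + 5.89×18 + 2.22×403 = 1057.35 + 106.02 + 894.66 = 2058.03
ΣP(Q2 2021)·Q(Q1 2021) = 10.07×101 + 5.89×19 + 2.22×380 = 1017.07 + 111.91 + 843.6 = 1972.58
Index = 2058.03 / 1972.58 × 100 = 104.3319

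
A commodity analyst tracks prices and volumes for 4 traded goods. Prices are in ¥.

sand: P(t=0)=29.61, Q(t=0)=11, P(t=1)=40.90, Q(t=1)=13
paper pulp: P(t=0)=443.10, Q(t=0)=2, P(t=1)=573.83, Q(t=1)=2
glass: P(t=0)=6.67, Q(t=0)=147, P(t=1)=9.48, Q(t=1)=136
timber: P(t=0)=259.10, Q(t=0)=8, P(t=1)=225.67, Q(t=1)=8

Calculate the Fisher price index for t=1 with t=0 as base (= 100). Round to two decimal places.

112.38

Laspeyres component (base-period weights):
ΣP(t=1)Q(t=0) = 40.90×11 + 573.83×2 + 9.48×147 + 225.67×8 = 449.9 + 1147.66 + 1393.56 + 1805.36 = 4796.48
ΣP(t=0)Q(t=0) = 29.61×11 + 443.10×2 + 6.67×147 + 259.10×8 = 325.71 + 886.2 + 980.49 + 2072.8 = 4265.2
L = 4796.48 / 4265.2 × 100 = 112.4562
Paasche component (current-period weights):
ΣP(t=1)Q(t=1) = 40.90×13 + 573.83×2 + 9.48×136 + 225.67×8 = 531.7 + 1147.66 + 1289.28 + 1805.36 = 4774
ΣP(t=0)Q(t=1) = 29.61×13 + 443.10×2 + 6.67×136 + 259.10×8 = 384.93 + 886.2 + 907.12 + 2072.8 = 4251.05
P = 4774 / 4251.05 × 100 = 112.3017
Fisher = √(L × P) = √(112.4562 × 112.3017) = 112.3789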